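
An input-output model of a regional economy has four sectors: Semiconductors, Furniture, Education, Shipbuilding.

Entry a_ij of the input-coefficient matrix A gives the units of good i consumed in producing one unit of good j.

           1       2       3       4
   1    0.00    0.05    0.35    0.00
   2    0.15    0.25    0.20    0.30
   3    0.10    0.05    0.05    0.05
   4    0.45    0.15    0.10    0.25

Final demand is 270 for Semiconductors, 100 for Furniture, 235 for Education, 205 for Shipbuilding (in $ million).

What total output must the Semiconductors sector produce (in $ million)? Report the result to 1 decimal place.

I − A =
  [   1.00    -0.05    -0.35     0.00]
  [  -0.15     0.75    -0.20    -0.30]
  [  -0.10    -0.05     0.95    -0.05]
  [  -0.45    -0.15    -0.10     0.75]
Compute the cofactors C_ij = (−1)^(i+j)·(3×3 minor ij) of I−A; the adjugate is their transpose:
adj(I−A) = Cᵀ =
  [ 0.477375   0.051125   0.190125   0.033125]
  [ 0.256875   0.673375   0.266625   0.287125]
  [ 0.082125   0.049875   0.505125   0.053625]
  [ 0.348750   0.172000   0.234750   0.665500]
det(I−A) = Σ_j (I−A)_1j·C_1j = (1.00)(0.477375) + (-0.05)(0.256875) + (-0.35)(0.082125) + (0.00)(0.348750) = 0.4357875
(I − A)⁻¹ = adj(I−A) / det(I−A) ≈
  [   1.0954     0.1173     0.4363     0.0760]
  [   0.5895     1.5452     0.6118     0.6589]
  [   0.1885     0.1144     1.1591     0.1231]
  [   0.8003     0.3947     0.5387     1.5271]
x = (I − A)⁻¹ d = adj(I−A)·d / det(I−A), with det(I−A) = 0.4357875:
  x_1 = (0.477375·270 + 0.051125·100 + 0.190125·235 + 0.033125·205) / 0.4357875 = 185.47375 / 0.4357875 ≈ 425.6
  x_2 = (0.256875·270 + 0.673375·100 + 0.266625·235 + 0.287125·205) / 0.4357875 = 258.21125 / 0.4357875 ≈ 592.5
  x_3 = (0.082125·270 + 0.049875·100 + 0.505125·235 + 0.053625·205) / 0.4357875 = 156.85875 / 0.4357875 ≈ 359.9
  x_4 = (0.348750·270 + 0.172000·100 + 0.234750·235 + 0.665500·205) / 0.4357875 = 302.95625 / 0.4357875 ≈ 695.2

x_1 = 425.6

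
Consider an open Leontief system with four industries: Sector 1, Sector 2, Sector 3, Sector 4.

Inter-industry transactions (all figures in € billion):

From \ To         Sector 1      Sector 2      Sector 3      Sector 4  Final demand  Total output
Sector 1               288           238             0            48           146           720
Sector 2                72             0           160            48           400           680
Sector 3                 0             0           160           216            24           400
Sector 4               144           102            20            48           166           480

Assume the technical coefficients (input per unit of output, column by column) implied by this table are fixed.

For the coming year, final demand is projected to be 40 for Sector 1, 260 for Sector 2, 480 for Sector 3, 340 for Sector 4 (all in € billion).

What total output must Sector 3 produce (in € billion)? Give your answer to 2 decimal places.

Technical coefficients a_ij = z_ij / X_j:
  a_11 = 288/720 = 0.40, a_21 = 72/720 = 0.10, a_31 = 0/720 = 0.00, a_41 = 144/720 = 0.20
  a_12 = 238/680 = 0.35, a_22 = 0/680 = 0.00, a_32 = 0/680 = 0.00, a_42 = 102/680 = 0.15
  a_13 = 0/400 = 0.00, a_23 = 160/400 = 0.40, a_33 = 160/400 = 0.40, a_43 = 20/400 = 0.05
  a_14 = 48/480 = 0.10, a_24 = 48/480 = 0.10, a_34 = 216/480 = 0.45, a_44 = 48/480 = 0.10
I − A =
  [   0.60    -0.35     0.00    -0.10]
  [  -0.10     1.00    -0.40    -0.10]
  [   0.00     0.00     0.60    -0.45]
  [  -0.20    -0.15    -0.05     0.90]
Compute the cofactors C_ij = (−1)^(i+j)·(3×3 minor ij) of I−A; the adjugate is their transpose:
adj(I−A) = Cᵀ =
  [ 0.481500   0.190125   0.138750   0.144000]
  [ 0.099750   0.298500   0.211500   0.150000]
  [ 0.096750   0.072000   0.471000   0.254250]
  [ 0.129000   0.096000   0.092250   0.339000]
det(I−A) = Σ_j (I−A)_1j·C_1j = (0.60)(0.481500) + (-0.35)(0.099750) + (0.00)(0.096750) + (-0.10)(0.129000) = 0.2410875
(I − A)⁻¹ = adj(I−A) / det(I−A) ≈
  [   1.9972     0.7886     0.5755     0.5973]
  [   0.4138     1.2381     0.8773     0.6222]
  [   0.4013     0.2986     1.9536     1.0546]
  [   0.5351     0.3982     0.3826     1.4061]
x = (I − A)⁻¹ d = adj(I−A)·d / det(I−A), with det(I−A) = 0.2410875:
  x_1 = (0.481500·40 + 0.190125·260 + 0.138750·480 + 0.144000·340) / 0.2410875 = 184.2525 / 0.2410875 ≈ 764.26
  x_2 = (0.099750·40 + 0.298500·260 + 0.211500·480 + 0.150000·340) / 0.2410875 = 234.12 / 0.2410875 ≈ 971.10
  x_3 = (0.096750·40 + 0.072000·260 + 0.471000·480 + 0.254250·340) / 0.2410875 = 335.115 / 0.2410875 ≈ 1390.01
  x_4 = (0.129000·40 + 0.096000·260 + 0.092250·480 + 0.339000·340) / 0.2410875 = 189.66 / 0.2410875 ≈ 786.69

x_3 = 1390.01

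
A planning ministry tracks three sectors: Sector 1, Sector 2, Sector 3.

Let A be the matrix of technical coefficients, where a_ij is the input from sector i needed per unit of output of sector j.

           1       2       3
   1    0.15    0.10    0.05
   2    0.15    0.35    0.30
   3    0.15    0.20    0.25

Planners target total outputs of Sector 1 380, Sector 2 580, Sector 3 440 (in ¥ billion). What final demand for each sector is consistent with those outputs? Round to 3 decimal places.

I − A =
  [   0.85    -0.10    -0.05]
  [  -0.15     0.65    -0.30]
  [  -0.15    -0.20     0.75]
d = (I − A) x:
  d_1 = (+0.85)·380 + (-0.10)·580 + (-0.05)·440 = 243.000
  d_2 = (-0.15)·380 + (+0.65)·580 + (-0.30)·440 = 188.000
  d_3 = (-0.15)·380 + (-0.20)·580 + (+0.75)·440 = 157.000

d_1 = 243.000, d_2 = 188.000, d_3 = 157.000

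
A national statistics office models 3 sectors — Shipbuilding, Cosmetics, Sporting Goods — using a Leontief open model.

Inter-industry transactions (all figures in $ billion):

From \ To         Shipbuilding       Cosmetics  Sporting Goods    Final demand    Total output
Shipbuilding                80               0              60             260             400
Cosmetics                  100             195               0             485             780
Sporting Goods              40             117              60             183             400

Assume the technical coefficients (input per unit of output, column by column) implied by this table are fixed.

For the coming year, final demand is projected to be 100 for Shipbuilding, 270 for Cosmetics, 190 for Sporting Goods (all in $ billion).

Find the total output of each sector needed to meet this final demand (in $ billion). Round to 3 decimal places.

Technical coefficients a_ij = z_ij / X_j:
  a_11 = 80/400 = 0.20, a_21 = 100/400 = 0.25, a_31 = 40/400 = 0.10
  a_12 = 0/780 = 0.00, a_22 = 195/780 = 0.25, a_32 = 117/780 = 0.15
  a_13 = 60/400 = 0.15, a_23 = 0/400 = 0.00, a_33 = 60/400 = 0.15
I − A =
  [   0.80     0.00    -0.15]
  [  -0.25     0.75     0.00]
  [  -0.10    -0.15     0.85]
Cofactors of I−A, C_ij = (−1)^(i+j)·(minor ij) (rows/columns in the sector order above):
  C_11 = (0.75)(0.85) − (0.00)(-0.15) = 0.6375
  C_12 = −[(-0.25)(0.85) − (0.00)(-0.10)] = 0.2125
  C_13 = (-0.25)(-0.15) − (0.75)(-0.10) = 0.1125
  C_21 = −[(0.00)(0.85) − (-0.15)(-0.15)] = 0.0225
  C_22 = (0.80)(0.85) − (-0.15)(-0.10) = 0.6650
  C_23 = −[(0.80)(-0.15) − (0.00)(-0.10)] = 0.1200
  C_31 = (0.00)(0.00) − (-0.15)(0.75) = 0.1125
  C_32 = −[(0.80)(0.00) − (-0.15)(-0.25)] = 0.0375
  C_33 = (0.80)(0.75) − (0.00)(-0.25) = 0.6000
det(I−A) = Σ_j (I−A)_1j·C_1j = (0.80)(0.6375) + (0.00)(0.2125) + (-0.15)(0.1125) = 0.493125
adj(I−A) = Cᵀ =
  [ 0.6375   0.0225   0.1125]
  [ 0.2125   0.6650   0.0375]
  [ 0.1125   0.1200   0.6000]
(I − A)⁻¹ = adj(I−A) / det(I−A) ≈
  [   1.2928     0.0456     0.2281]
  [   0.4309     1.3485     0.0760]
  [   0.2281     0.2433     1.2167]
x = (I − A)⁻¹ d = adj(I−A)·d / det(I−A), with det(I−A) = 0.493125:
  x_1 = (0.6375·100 + 0.0225·270 + 0.1125·190) / 0.493125 = 91.20 / 0.493125 ≈ 184.943
  x_2 = (0.2125·100 + 0.6650·270 + 0.0375·190) / 0.493125 = 207.925 / 0.493125 ≈ 421.648
  x_3 = (0.1125·100 + 0.1200·270 + 0.6000·190) / 0.493125 = 157.65 / 0.493125 ≈ 319.696

x_1 = 184.943, x_2 = 421.648, x_3 = 319.696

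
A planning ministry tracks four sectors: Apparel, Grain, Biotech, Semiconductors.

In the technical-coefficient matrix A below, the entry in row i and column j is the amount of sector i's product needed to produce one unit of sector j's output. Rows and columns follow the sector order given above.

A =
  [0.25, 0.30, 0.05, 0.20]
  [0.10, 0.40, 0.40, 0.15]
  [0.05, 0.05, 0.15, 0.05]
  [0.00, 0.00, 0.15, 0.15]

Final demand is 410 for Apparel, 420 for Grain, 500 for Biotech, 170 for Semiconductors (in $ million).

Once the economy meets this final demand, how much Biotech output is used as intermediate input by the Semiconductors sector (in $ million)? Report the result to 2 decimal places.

I − A =
  [   0.75    -0.30    -0.05    -0.20]
  [  -0.10     0.60    -0.40    -0.15]
  [  -0.05    -0.05     0.85    -0.05]
  [   0.00     0.00    -0.15     0.85]
Compute the cofactors C_ij = (−1)^(i+j)·(3×3 minor ij) of I−A; the adjugate is their transpose:
adj(I−A) = Cᵀ =
  [ 0.410875   0.218125   0.152250   0.144125]
  [ 0.089625   0.532625   0.279125   0.131500]
  [ 0.029750   0.044625   0.357000   0.035875]
  [ 0.005250   0.007875   0.063000   0.334250]
det(I−A) = Σ_j (I−A)_1j·C_1j = (0.75)(0.410875) + (-0.30)(0.089625) + (-0.05)(0.029750) + (-0.20)(0.005250) = 0.27873125
(I − A)⁻¹ = adj(I−A) / det(I−A) ≈
  [   1.4741     0.7826     0.5462     0.5171]
  [   0.3215     1.9109     1.0014     0.4718]
  [   0.1067     0.1601     1.2808     0.1287]
  [   0.0188     0.0283     0.2260     1.1992]
First solve x = (I − A)⁻¹ d = adj(I−A)·d / det(I−A); in particular x_S = (0.005250·410 + 0.007875·420 + 0.063000·500 + 0.334250·170) / 0.27873125 = 93.7825 / 0.27873125 ≈ 336.4621.
Intermediate flow from B to S: z_BS = a_BS · x_S = 0.05 × 93.7825 / 0.27873125 = 4.689125 / 0.27873125 ≈ 16.82.

z_BS = 16.82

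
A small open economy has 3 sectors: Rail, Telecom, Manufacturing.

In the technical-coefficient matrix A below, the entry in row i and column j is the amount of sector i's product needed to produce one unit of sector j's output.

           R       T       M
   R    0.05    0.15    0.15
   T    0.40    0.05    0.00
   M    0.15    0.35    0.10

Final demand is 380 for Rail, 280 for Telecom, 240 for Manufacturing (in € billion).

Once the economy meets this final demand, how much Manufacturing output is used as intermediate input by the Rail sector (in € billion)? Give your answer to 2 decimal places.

z_MR = 86.24

I − A =
  [   0.95    -0.15    -0.15]
  [  -0.40     0.95     0.00]
  [  -0.15    -0.35     0.90]
Cofactors of I−A, C_ij = (−1)^(i+j)·(minor ij) (rows/columns in the sector order above):
  C_11 = (0.95)(0.90) − (0.00)(-0.35) = 0.8550
  C_12 = −[(-0.40)(0.90) − (0.00)(-0.15)] = 0.3600
  C_13 = (-0.40)(-0.35) − (0.95)(-0.15) = 0.2825
  C_21 = −[(-0.15)(0.90) − (-0.15)(-0.35)] = 0.1875
  C_22 = (0.95)(0.90) − (-0.15)(-0.15) = 0.8325
  C_23 = −[(0.95)(-0.35) − (-0.15)(-0.15)] = 0.3550
  C_31 = (-0.15)(0.00) − (-0.15)(0.95) = 0.1425
  C_32 = −[(0.95)(0.00) − (-0.15)(-0.40)] = 0.0600
  C_33 = (0.95)(0.95) − (-0.15)(-0.40) = 0.8425
det(I−A) = Σ_j (I−A)_1j·C_1j = (0.95)(0.8550) + (-0.15)(0.3600) + (-0.15)(0.2825) = 0.715875
adj(I−A) = Cᵀ =
  [ 0.8550   0.1875   0.1425]
  [ 0.3600   0.8325   0.0600]
  [ 0.2825   0.3550   0.8425]
(I − A)⁻¹ = adj(I−A) / det(I−A) ≈
  [   1.1943     0.2619     0.1991]
  [   0.5029     1.1629     0.0838]
  [   0.3946     0.4959     1.1769]
First solve x = (I − A)⁻¹ d = adj(I−A)·d / det(I−A); in particular x_R = (0.8550·380 + 0.1875·280 + 0.1425·240) / 0.715875 = 411.60 / 0.715875 ≈ 574.9607.
Intermediate flow from M to R: z_MR = a_MR · x_R = 0.15 × 411.60 / 0.715875 = 61.74 / 0.715875 ≈ 86.24.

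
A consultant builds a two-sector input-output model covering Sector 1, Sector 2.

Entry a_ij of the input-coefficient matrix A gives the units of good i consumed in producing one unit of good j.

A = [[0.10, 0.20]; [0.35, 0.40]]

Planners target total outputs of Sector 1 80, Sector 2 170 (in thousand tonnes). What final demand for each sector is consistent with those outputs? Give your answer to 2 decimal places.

I − A =
  [   0.90    -0.20]
  [  -0.35     0.60]
d = (I − A) x:
  d_1 = (+0.90)·80 + (-0.20)·170 = 38.00
  d_2 = (-0.35)·80 + (+0.60)·170 = 74.00

d_1 = 38.00, d_2 = 74.00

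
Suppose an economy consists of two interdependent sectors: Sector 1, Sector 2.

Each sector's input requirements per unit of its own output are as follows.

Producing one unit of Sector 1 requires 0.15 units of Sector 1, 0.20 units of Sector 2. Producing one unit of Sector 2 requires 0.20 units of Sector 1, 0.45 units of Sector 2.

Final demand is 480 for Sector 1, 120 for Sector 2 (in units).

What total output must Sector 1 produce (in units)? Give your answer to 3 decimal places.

I − A =
  [   0.85    -0.20]
  [  -0.20     0.55]
det(I−A) = (0.85)(0.55) − (-0.20)(-0.20) = 0.4275
adj(I−A) = [[0.55, 0.20], [0.20, 0.85]]
(I − A)⁻¹ = adj(I−A) / det(I−A) ≈
  [   1.2865     0.4678]
  [   0.4678     1.9883]
x = (I − A)⁻¹ d = adj(I−A)·d / det(I−A), with det(I−A) = 0.4275:
  x_1 = (0.55·480 + 0.20·120) / 0.4275 = 288.00 / 0.4275 ≈ 673.684
  x_2 = (0.20·480 + 0.85·120) / 0.4275 = 198.00 / 0.4275 ≈ 463.158

x_1 = 673.684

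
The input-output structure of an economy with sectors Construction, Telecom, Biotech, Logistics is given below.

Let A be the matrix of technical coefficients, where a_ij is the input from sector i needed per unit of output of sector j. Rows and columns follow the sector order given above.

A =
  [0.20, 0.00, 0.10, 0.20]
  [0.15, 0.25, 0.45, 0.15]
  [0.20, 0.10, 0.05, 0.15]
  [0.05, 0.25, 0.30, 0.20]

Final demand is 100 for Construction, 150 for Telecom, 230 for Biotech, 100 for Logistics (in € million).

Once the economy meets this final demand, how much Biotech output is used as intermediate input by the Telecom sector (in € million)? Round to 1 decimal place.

I − A =
  [   0.80     0.00    -0.10    -0.20]
  [  -0.15     0.75    -0.45    -0.15]
  [  -0.20    -0.10     0.95    -0.15]
  [  -0.05    -0.25    -0.30     0.80]
Compute the cofactors C_ij = (−1)^(i+j)·(3×3 minor ij) of I−A; the adjugate is their transpose:
adj(I−A) = Cᵀ =
  [ 0.44325   0.06525   0.12375   0.14625]
  [ 0.19875   0.53375   0.34125   0.21375]
  [ 0.13650   0.10300   0.43500   0.13500]
  [ 0.14100   0.20950   0.27750   0.51750]
det(I−A) = Σ_j (I−A)_1j·C_1j = (0.80)(0.44325) + (0.00)(0.19875) + (-0.10)(0.13650) + (-0.20)(0.14100) = 0.31275
(I − A)⁻¹ = adj(I−A) / det(I−A) ≈
  [   1.4173     0.2086     0.3957     0.4676]
  [   0.6355     1.7066     1.0911     0.6835]
  [   0.4365     0.3293     1.3909     0.4317]
  [   0.4508     0.6699     0.8873     1.6547]
First solve x = (I − A)⁻¹ d = adj(I−A)·d / det(I−A); in particular x_T = (0.19875·100 + 0.53375·150 + 0.34125·230 + 0.21375·100) / 0.31275 = 199.80 / 0.31275 ≈ 638.849.
Intermediate flow from B to T: z_BT = a_BT · x_T = 0.10 × 199.80 / 0.31275 = 19.98 / 0.31275 ≈ 63.9.

z_BT = 63.9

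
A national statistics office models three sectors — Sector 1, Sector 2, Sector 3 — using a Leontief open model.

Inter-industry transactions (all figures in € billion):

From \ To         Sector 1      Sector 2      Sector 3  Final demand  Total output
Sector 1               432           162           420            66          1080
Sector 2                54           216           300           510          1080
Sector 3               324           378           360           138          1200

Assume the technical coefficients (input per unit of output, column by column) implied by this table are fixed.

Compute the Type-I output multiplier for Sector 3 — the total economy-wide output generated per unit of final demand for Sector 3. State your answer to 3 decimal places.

Technical coefficients a_ij = z_ij / X_j:
  a_11 = 432/1080 = 0.40, a_21 = 54/1080 = 0.05, a_31 = 324/1080 = 0.30
  a_12 = 162/1080 = 0.15, a_22 = 216/1080 = 0.20, a_32 = 378/1080 = 0.35
  a_13 = 420/1200 = 0.35, a_23 = 300/1200 = 0.25, a_33 = 360/1200 = 0.30
I − A =
  [   0.60    -0.15    -0.35]
  [  -0.05     0.80    -0.25]
  [  -0.30    -0.35     0.70]
Cofactors of I−A, C_ij = (−1)^(i+j)·(minor ij) (rows/columns in the sector order above):
  C_11 = (0.80)(0.70) − (-0.25)(-0.35) = 0.4725
  C_12 = −[(-0.05)(0.70) − (-0.25)(-0.30)] = 0.1100
  C_13 = (-0.05)(-0.35) − (0.80)(-0.30) = 0.2575
  C_21 = −[(-0.15)(0.70) − (-0.35)(-0.35)] = 0.2275
  C_22 = (0.60)(0.70) − (-0.35)(-0.30) = 0.3150
  C_23 = −[(0.60)(-0.35) − (-0.15)(-0.30)] = 0.2550
  C_31 = (-0.15)(-0.25) − (-0.35)(0.80) = 0.3175
  C_32 = −[(0.60)(-0.25) − (-0.35)(-0.05)] = 0.1675
  C_33 = (0.60)(0.80) − (-0.15)(-0.05) = 0.4725
det(I−A) = Σ_j (I−A)_1j·C_1j = (0.60)(0.4725) + (-0.15)(0.1100) + (-0.35)(0.2575) = 0.176875
adj(I−A) = Cᵀ =
  [ 0.4725   0.2275   0.3175]
  [ 0.1100   0.3150   0.1675]
  [ 0.2575   0.2550   0.4725]
(I − A)⁻¹ = adj(I−A) / det(I−A) ≈
  [   2.6714     1.2862     1.7951]
  [   0.6219     1.7809     0.9470]
  [   1.4558     1.4417     2.6714]
The output multiplier for sector j is the column-j sum of the Leontief inverse (I − A)⁻¹ = adj(I−A) / det(I−A).
Column 3 of adj(I−A): (0.3175, 0.1675, 0.4725); det(I−A) = 0.176875.
m_3 = (0.3175 + 0.1675 + 0.4725) / 0.176875 = 0.9575 / 0.176875 ≈ 5.413.

m_3 = 5.413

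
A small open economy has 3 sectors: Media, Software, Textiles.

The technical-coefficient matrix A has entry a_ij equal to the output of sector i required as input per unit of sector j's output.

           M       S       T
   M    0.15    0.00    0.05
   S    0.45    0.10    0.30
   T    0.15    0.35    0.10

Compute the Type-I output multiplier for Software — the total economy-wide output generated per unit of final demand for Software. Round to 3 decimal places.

m_S = 1.835

I − A =
  [   0.85     0.00    -0.05]
  [  -0.45     0.90    -0.30]
  [  -0.15    -0.35     0.90]
Cofactors of I−A, C_ij = (−1)^(i+j)·(minor ij) (rows/columns in the sector order above):
  C_11 = (0.90)(0.90) − (-0.30)(-0.35) = 0.7050
  C_12 = −[(-0.45)(0.90) − (-0.30)(-0.15)] = 0.4500
  C_13 = (-0.45)(-0.35) − (0.90)(-0.15) = 0.2925
  C_21 = −[(0.00)(0.90) − (-0.05)(-0.35)] = 0.0175
  C_22 = (0.85)(0.90) − (-0.05)(-0.15) = 0.7575
  C_23 = −[(0.85)(-0.35) − (0.00)(-0.15)] = 0.2975
  C_31 = (0.00)(-0.30) − (-0.05)(0.90) = 0.0450
  C_32 = −[(0.85)(-0.30) − (-0.05)(-0.45)] = 0.2775
  C_33 = (0.85)(0.90) − (0.00)(-0.45) = 0.7650
det(I−A) = Σ_j (I−A)_1j·C_1j = (0.85)(0.7050) + (0.00)(0.4500) + (-0.05)(0.2925) = 0.584625
adj(I−A) = Cᵀ =
  [ 0.7050   0.0175   0.0450]
  [ 0.4500   0.7575   0.2775]
  [ 0.2925   0.2975   0.7650]
(I − A)⁻¹ = adj(I−A) / det(I−A) ≈
  [   1.2059     0.0299     0.0770]
  [   0.7697     1.2957     0.4747]
  [   0.5003     0.5089     1.3085]
The output multiplier for sector j is the column-j sum of the Leontief inverse (I − A)⁻¹ = adj(I−A) / det(I−A).
Column S of adj(I−A): (0.0175, 0.7575, 0.2975); det(I−A) = 0.584625.
m_S = (0.0175 + 0.7575 + 0.2975) / 0.584625 = 1.0725 / 0.584625 ≈ 1.835.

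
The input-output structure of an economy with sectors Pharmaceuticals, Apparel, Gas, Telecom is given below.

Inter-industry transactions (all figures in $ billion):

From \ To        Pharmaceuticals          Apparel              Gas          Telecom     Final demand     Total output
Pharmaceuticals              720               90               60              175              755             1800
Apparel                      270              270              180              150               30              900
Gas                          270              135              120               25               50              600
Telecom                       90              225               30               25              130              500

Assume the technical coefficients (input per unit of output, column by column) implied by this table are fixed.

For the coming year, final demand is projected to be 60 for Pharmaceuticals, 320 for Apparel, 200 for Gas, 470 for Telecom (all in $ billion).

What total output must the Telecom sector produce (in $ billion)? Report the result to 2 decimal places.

Technical coefficients a_ij = z_ij / X_j:
  a_PP = 720/1800 = 0.40, a_AP = 270/1800 = 0.15, a_GP = 270/1800 = 0.15, a_TP = 90/1800 = 0.05
  a_PA = 90/900 = 0.10, a_AA = 270/900 = 0.30, a_GA = 135/900 = 0.15, a_TA = 225/900 = 0.25
  a_PG = 60/600 = 0.10, a_AG = 180/600 = 0.30, a_GG = 120/600 = 0.20, a_TG = 30/600 = 0.05
  a_PT = 175/500 = 0.35, a_AT = 150/500 = 0.30, a_GT = 25/500 = 0.05, a_TT = 25/500 = 0.05
I − A =
  [   0.60    -0.10    -0.10    -0.35]
  [  -0.15     0.70    -0.30    -0.30]
  [  -0.15    -0.15     0.80    -0.05]
  [  -0.05    -0.25    -0.05     0.95]
Compute the cofactors C_ij = (−1)^(i+j)·(3×3 minor ij) of I−A; the adjugate is their transpose:
adj(I−A) = Cᵀ =
  [ 0.421500   0.163875   0.127500   0.213750]
  [ 0.171375   0.423375   0.193125   0.207000]
  [ 0.115750   0.118000   0.312875   0.096375]
  [ 0.073375   0.126250   0.074000   0.279750]
det(I−A) = Σ_j (I−A)_1j·C_1j = (0.60)(0.421500) + (-0.10)(0.171375) + (-0.10)(0.115750) + (-0.35)(0.073375) = 0.19850625
(I − A)⁻¹ = adj(I−A) / det(I−A) ≈
  [   2.1234     0.8255     0.6423     1.0768]
  [   0.8633     2.1328     0.9729     1.0428]
  [   0.5831     0.5944     1.5761     0.4855]
  [   0.3696     0.6360     0.3728     1.4093]
x = (I − A)⁻¹ d = adj(I−A)·d / det(I−A), with det(I−A) = 0.19850625:
  x_P = (0.421500·60 + 0.163875·320 + 0.127500·200 + 0.213750·470) / 0.19850625 = 203.6925 / 0.19850625 ≈ 1026.13
  x_A = (0.171375·60 + 0.423375·320 + 0.193125·200 + 0.207000·470) / 0.19850625 = 281.6775 / 0.19850625 ≈ 1418.99
  x_G = (0.115750·60 + 0.118000·320 + 0.312875·200 + 0.096375·470) / 0.19850625 = 152.57625 / 0.19850625 ≈ 768.62
  x_T = (0.073375·60 + 0.126250·320 + 0.074000·200 + 0.279750·470) / 0.19850625 = 191.085 / 0.19850625 ≈ 962.61

x_T = 962.61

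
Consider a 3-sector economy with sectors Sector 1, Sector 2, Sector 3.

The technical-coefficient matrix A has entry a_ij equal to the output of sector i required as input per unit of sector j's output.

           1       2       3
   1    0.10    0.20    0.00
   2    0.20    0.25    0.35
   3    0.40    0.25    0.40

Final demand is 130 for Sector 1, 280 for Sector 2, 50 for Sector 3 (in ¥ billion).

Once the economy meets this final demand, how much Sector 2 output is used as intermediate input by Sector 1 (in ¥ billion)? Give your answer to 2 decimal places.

z_21 = 61.42

I − A =
  [   0.90    -0.20     0.00]
  [  -0.20     0.75    -0.35]
  [  -0.40    -0.25     0.60]
Cofactors of I−A, C_ij = (−1)^(i+j)·(minor ij) (rows/columns in the sector order above):
  C_11 = (0.75)(0.60) − (-0.35)(-0.25) = 0.3625
  C_12 = −[(-0.20)(0.60) − (-0.35)(-0.40)] = 0.2600
  C_13 = (-0.20)(-0.25) − (0.75)(-0.40) = 0.3500
  C_21 = −[(-0.20)(0.60) − (0.00)(-0.25)] = 0.1200
  C_22 = (0.90)(0.60) − (0.00)(-0.40) = 0.5400
  C_23 = −[(0.90)(-0.25) − (-0.20)(-0.40)] = 0.3050
  C_31 = (-0.20)(-0.35) − (0.00)(0.75) = 0.0700
  C_32 = −[(0.90)(-0.35) − (0.00)(-0.20)] = 0.3150
  C_33 = (0.90)(0.75) − (-0.20)(-0.20) = 0.6350
det(I−A) = Σ_j (I−A)_1j·C_1j = (0.90)(0.3625) + (-0.20)(0.2600) + (0.00)(0.3500) = 0.27425
adj(I−A) = Cᵀ =
  [ 0.3625   0.1200   0.0700]
  [ 0.2600   0.5400   0.3150]
  [ 0.3500   0.3050   0.6350]
(I − A)⁻¹ = adj(I−A) / det(I−A) ≈
  [   1.3218     0.4376     0.2552]
  [   0.9480     1.9690     1.1486]
  [   1.2762     1.1121     2.3154]
First solve x = (I − A)⁻¹ d = adj(I−A)·d / det(I−A); in particular x_1 = (0.3625·130 + 0.1200·280 + 0.0700·50) / 0.27425 = 84.225 / 0.27425 ≈ 307.1103.
Intermediate flow from 2 to 1: z_21 = a_21 · x_1 = 0.20 × 84.225 / 0.27425 = 16.845 / 0.27425 ≈ 61.42.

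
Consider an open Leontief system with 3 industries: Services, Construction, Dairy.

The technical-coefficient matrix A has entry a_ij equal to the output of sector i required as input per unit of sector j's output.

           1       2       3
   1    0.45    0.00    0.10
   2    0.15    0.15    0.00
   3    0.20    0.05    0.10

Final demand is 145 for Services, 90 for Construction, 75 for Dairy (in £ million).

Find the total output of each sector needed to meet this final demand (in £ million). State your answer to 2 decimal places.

I − A =
  [   0.55     0.00    -0.10]
  [  -0.15     0.85     0.00]
  [  -0.20    -0.05     0.90]
Cofactors of I−A, C_ij = (−1)^(i+j)·(minor ij) (rows/columns in the sector order above):
  C_11 = (0.85)(0.90) − (0.00)(-0.05) = 0.7650
  C_12 = −[(-0.15)(0.90) − (0.00)(-0.20)] = 0.1350
  C_13 = (-0.15)(-0.05) − (0.85)(-0.20) = 0.1775
  C_21 = −[(0.00)(0.90) − (-0.10)(-0.05)] = 0.0050
  C_22 = (0.55)(0.90) − (-0.10)(-0.20) = 0.4750
  C_23 = −[(0.55)(-0.05) − (0.00)(-0.20)] = 0.0275
  C_31 = (0.00)(0.00) − (-0.10)(0.85) = 0.0850
  C_32 = −[(0.55)(0.00) − (-0.10)(-0.15)] = 0.0150
  C_33 = (0.55)(0.85) − (0.00)(-0.15) = 0.4675
det(I−A) = Σ_j (I−A)_1j·C_1j = (0.55)(0.7650) + (0.00)(0.1350) + (-0.10)(0.1775) = 0.4030
adj(I−A) = Cᵀ =
  [ 0.7650   0.0050   0.0850]
  [ 0.1350   0.4750   0.0150]
  [ 0.1775   0.0275   0.4675]
(I − A)⁻¹ = adj(I−A) / det(I−A) ≈
  [   1.8983     0.0124     0.2109]
  [   0.3350     1.1787     0.0372]
  [   0.4404     0.0682     1.1600]
x = (I − A)⁻¹ d = adj(I−A)·d / det(I−A), with det(I−A) = 0.4030:
  x_1 = (0.7650·145 + 0.0050·90 + 0.0850·75) / 0.4030 = 117.75 / 0.4030 ≈ 292.18
  x_2 = (0.1350·145 + 0.4750·90 + 0.0150·75) / 0.4030 = 63.45 / 0.4030 ≈ 157.44
  x_3 = (0.1775·145 + 0.0275·90 + 0.4675·75) / 0.4030 = 63.275 / 0.4030 ≈ 157.01

x_1 = 292.18, x_2 = 157.44, x_3 = 157.01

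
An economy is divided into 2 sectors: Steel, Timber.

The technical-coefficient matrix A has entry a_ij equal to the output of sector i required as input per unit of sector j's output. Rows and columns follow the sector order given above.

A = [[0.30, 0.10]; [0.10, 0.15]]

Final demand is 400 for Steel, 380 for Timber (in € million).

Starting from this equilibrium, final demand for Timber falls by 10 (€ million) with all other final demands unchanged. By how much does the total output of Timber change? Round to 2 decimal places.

I − A =
  [   0.70    -0.10]
  [  -0.10     0.85]
det(I−A) = (0.70)(0.85) − (-0.10)(-0.10) = 0.5850
adj(I−A) = [[0.85, 0.10], [0.10, 0.70]]
(I − A)⁻¹ = adj(I−A) / det(I−A) ≈
  [   1.4530     0.1709]
  [   0.1709     1.1966]
Δx = (I − A)⁻¹ Δd with Δd having -10 in the Timber component and 0 elsewhere.
So Δx_2 = L_22 · (-10), where L_22 = adj(I−A)_22 / det(I−A) = 0.70 / 0.5850.
Δx_2 = 0.70 × (-10) / 0.5850 = -7.00 / 0.5850 ≈ -11.97.

Δx_2 = -11.97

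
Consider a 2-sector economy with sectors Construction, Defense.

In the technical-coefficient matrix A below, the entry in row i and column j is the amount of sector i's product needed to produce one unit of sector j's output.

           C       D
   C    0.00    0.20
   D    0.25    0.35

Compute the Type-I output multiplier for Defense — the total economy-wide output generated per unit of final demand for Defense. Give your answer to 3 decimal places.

I − A =
  [   1.00    -0.20]
  [  -0.25     0.65]
det(I−A) = (1.00)(0.65) − (-0.20)(-0.25) = 0.6000
adj(I−A) = [[0.65, 0.20], [0.25, 1.00]]
(I − A)⁻¹ = adj(I−A) / det(I−A) ≈
  [   1.0833     0.3333]
  [   0.4167     1.6667]
The output multiplier for sector j is the column-j sum of the Leontief inverse (I − A)⁻¹ = adj(I−A) / det(I−A).
Column D of adj(I−A): (0.20, 1.00); det(I−A) = 0.6000.
m_D = (0.20 + 1.00) / 0.6000 = 1.20 / 0.6000 = 2.000.

m_D = 2.000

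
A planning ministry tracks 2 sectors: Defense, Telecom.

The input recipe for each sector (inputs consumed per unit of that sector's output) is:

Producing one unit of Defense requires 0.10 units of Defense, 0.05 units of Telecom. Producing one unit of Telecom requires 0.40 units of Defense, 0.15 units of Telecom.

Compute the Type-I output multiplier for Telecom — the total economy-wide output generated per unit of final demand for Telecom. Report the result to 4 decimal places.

m_T = 1.7450

I − A =
  [   0.90    -0.40]
  [  -0.05     0.85]
det(I−A) = (0.90)(0.85) − (-0.40)(-0.05) = 0.7450
adj(I−A) = [[0.85, 0.40], [0.05, 0.90]]
(I − A)⁻¹ = adj(I−A) / det(I−A) ≈
  [   1.14094     0.53691]
  [   0.06711     1.20805]
The output multiplier for sector j is the column-j sum of the Leontief inverse (I − A)⁻¹ = adj(I−A) / det(I−A).
Column T of adj(I−A): (0.40, 0.90); det(I−A) = 0.7450.
m_T = (0.40 + 0.90) / 0.7450 = 1.30 / 0.7450 ≈ 1.7450.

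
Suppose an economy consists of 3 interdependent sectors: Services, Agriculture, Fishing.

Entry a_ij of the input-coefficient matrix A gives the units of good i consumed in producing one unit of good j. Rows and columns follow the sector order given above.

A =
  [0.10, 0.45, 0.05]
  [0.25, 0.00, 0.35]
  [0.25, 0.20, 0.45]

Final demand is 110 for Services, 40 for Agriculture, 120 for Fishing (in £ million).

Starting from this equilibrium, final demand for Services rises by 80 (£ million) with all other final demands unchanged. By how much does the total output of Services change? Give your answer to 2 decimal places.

Δx_S = 121.62

I − A =
  [   0.90    -0.45    -0.05]
  [  -0.25     1.00    -0.35]
  [  -0.25    -0.20     0.55]
Cofactors of I−A, C_ij = (−1)^(i+j)·(minor ij) (rows/columns in the sector order above):
  C_11 = (1.00)(0.55) − (-0.35)(-0.20) = 0.4800
  C_12 = −[(-0.25)(0.55) − (-0.35)(-0.25)] = 0.2250
  C_13 = (-0.25)(-0.20) − (1.00)(-0.25) = 0.3000
  C_21 = −[(-0.45)(0.55) − (-0.05)(-0.20)] = 0.2575
  C_22 = (0.90)(0.55) − (-0.05)(-0.25) = 0.4825
  C_23 = −[(0.90)(-0.20) − (-0.45)(-0.25)] = 0.2925
  C_31 = (-0.45)(-0.35) − (-0.05)(1.00) = 0.2075
  C_32 = −[(0.90)(-0.35) − (-0.05)(-0.25)] = 0.3275
  C_33 = (0.90)(1.00) − (-0.45)(-0.25) = 0.7875
det(I−A) = Σ_j (I−A)_1j·C_1j = (0.90)(0.4800) + (-0.45)(0.2250) + (-0.05)(0.3000) = 0.31575
adj(I−A) = Cᵀ =
  [ 0.4800   0.2575   0.2075]
  [ 0.2250   0.4825   0.3275]
  [ 0.3000   0.2925   0.7875]
(I − A)⁻¹ = adj(I−A) / det(I−A) ≈
  [   1.5202     0.8155     0.6572]
  [   0.7126     1.5281     1.0372]
  [   0.9501     0.9264     2.4941]
Δx = (I − A)⁻¹ Δd with Δd having +80 in the Services component and 0 elsewhere.
So Δx_S = L_SS · (+80), where L_SS = adj(I−A)_SS / det(I−A) = 0.4800 / 0.31575.
Δx_S = 0.4800 × (+80) / 0.31575 = 38.40 / 0.31575 ≈ 121.62.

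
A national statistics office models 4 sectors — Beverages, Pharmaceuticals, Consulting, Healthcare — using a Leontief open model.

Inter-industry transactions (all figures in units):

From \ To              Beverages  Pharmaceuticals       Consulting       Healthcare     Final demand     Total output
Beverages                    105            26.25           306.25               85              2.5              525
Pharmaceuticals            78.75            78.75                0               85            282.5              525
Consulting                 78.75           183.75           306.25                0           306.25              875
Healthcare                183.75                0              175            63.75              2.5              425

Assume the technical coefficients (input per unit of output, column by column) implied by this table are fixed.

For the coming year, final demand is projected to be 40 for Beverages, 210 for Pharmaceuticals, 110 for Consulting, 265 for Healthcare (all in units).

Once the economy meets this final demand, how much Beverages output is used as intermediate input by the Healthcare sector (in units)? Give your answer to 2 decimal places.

z_BH = 126.54

Technical coefficients a_ij = z_ij / X_j:
  a_BB = 105/525 = 0.20, a_PB = 78.75/525 = 0.15, a_CB = 78.75/525 = 0.15, a_HB = 183.75/525 = 0.35
  a_BP = 26.25/525 = 0.05, a_PP = 78.75/525 = 0.15, a_CP = 183.75/525 = 0.35, a_HP = 0/525 = 0.00
  a_BC = 306.25/875 = 0.35, a_PC = 0/875 = 0.00, a_CC = 306.25/875 = 0.35, a_HC = 175/875 = 0.20
  a_BH = 85/425 = 0.20, a_PH = 85/425 = 0.20, a_CH = 0/425 = 0.00, a_HH = 63.75/425 = 0.15
I − A =
  [   0.80    -0.05    -0.35    -0.20]
  [  -0.15     0.85     0.00    -0.20]
  [  -0.15    -0.35     0.65     0.00]
  [  -0.35     0.00    -0.20     0.85]
Compute the cofactors C_ij = (−1)^(i+j)·(3×3 minor ij) of I−A; the adjugate is their transpose:
adj(I−A) = Cᵀ =
  [ 0.455625   0.145750   0.288875   0.141500]
  [ 0.134375   0.345875   0.107125   0.113000]
  [ 0.177500   0.219875   0.508625   0.093500]
  [ 0.229375   0.111750   0.238625   0.374125]
det(I−A) = Σ_j (I−A)_1j·C_1j = (0.80)(0.455625) + (-0.05)(0.134375) + (-0.35)(0.177500) + (-0.20)(0.229375) = 0.24978125
(I − A)⁻¹ = adj(I−A) / det(I−A) ≈
  [   1.8241     0.5835     1.1565     0.5665]
  [   0.5380     1.3847     0.4289     0.4524]
  [   0.7106     0.8803     2.0363     0.3743]
  [   0.9183     0.4474     0.9553     1.4978]
First solve x = (I − A)⁻¹ d = adj(I−A)·d / det(I−A); in particular x_H = (0.229375·40 + 0.111750·210 + 0.238625·110 + 0.374125·265) / 0.24978125 = 158.034375 / 0.24978125 ≈ 632.6911.
Intermediate flow from B to H: z_BH = a_BH · x_H = 0.20 × 158.034375 / 0.24978125 = 31.606875 / 0.24978125 ≈ 126.54.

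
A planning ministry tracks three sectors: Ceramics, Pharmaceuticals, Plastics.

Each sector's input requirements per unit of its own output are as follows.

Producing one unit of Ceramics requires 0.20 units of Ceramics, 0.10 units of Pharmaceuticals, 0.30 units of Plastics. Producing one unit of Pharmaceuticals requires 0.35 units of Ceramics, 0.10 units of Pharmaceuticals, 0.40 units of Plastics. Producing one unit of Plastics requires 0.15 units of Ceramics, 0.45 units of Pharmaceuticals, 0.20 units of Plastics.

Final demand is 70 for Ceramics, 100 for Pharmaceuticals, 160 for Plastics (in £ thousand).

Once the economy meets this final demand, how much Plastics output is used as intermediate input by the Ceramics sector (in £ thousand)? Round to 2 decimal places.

I − A =
  [   0.80    -0.35    -0.15]
  [  -0.10     0.90    -0.45]
  [  -0.30    -0.40     0.80]
Cofactors of I−A, C_ij = (−1)^(i+j)·(minor ij) (rows/columns in the sector order above):
  C_11 = (0.90)(0.80) − (-0.45)(-0.40) = 0.5400
  C_12 = −[(-0.10)(0.80) − (-0.45)(-0.30)] = 0.2150
  C_13 = (-0.10)(-0.40) − (0.90)(-0.30) = 0.3100
  C_21 = −[(-0.35)(0.80) − (-0.15)(-0.40)] = 0.3400
  C_22 = (0.80)(0.80) − (-0.15)(-0.30) = 0.5950
  C_23 = −[(0.80)(-0.40) − (-0.35)(-0.30)] = 0.4250
  C_31 = (-0.35)(-0.45) − (-0.15)(0.90) = 0.2925
  C_32 = −[(0.80)(-0.45) − (-0.15)(-0.10)] = 0.3750
  C_33 = (0.80)(0.90) − (-0.35)(-0.10) = 0.6850
det(I−A) = Σ_j (I−A)_1j·C_1j = (0.80)(0.5400) + (-0.35)(0.2150) + (-0.15)(0.3100) = 0.31025
adj(I−A) = Cᵀ =
  [ 0.5400   0.3400   0.2925]
  [ 0.2150   0.5950   0.3750]
  [ 0.3100   0.4250   0.6850]
(I − A)⁻¹ = adj(I−A) / det(I−A) ≈
  [   1.7405     1.0959     0.9428]
  [   0.6930     1.9178     1.2087]
  [   0.9992     1.3699     2.2079]
First solve x = (I − A)⁻¹ d = adj(I−A)·d / det(I−A); in particular x_1 = (0.5400·70 + 0.3400·100 + 0.2925·160) / 0.31025 = 118.60 / 0.31025 ≈ 382.2724.
Intermediate flow from 3 to 1: z_31 = a_31 · x_1 = 0.30 × 118.60 / 0.31025 = 35.58 / 0.31025 ≈ 114.68.

z_31 = 114.68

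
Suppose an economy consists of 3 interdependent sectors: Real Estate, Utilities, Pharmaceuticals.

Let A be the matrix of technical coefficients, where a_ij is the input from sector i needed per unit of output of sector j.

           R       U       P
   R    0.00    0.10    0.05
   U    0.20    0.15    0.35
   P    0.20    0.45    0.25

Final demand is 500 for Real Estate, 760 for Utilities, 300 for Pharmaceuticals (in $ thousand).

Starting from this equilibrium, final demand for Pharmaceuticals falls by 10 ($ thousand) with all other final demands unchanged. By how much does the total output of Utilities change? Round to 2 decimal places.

I − A =
  [   1.00    -0.10    -0.05]
  [  -0.20     0.85    -0.35]
  [  -0.20    -0.45     0.75]
Cofactors of I−A, C_ij = (−1)^(i+j)·(minor ij) (rows/columns in the sector order above):
  C_11 = (0.85)(0.75) − (-0.35)(-0.45) = 0.4800
  C_12 = −[(-0.20)(0.75) − (-0.35)(-0.20)] = 0.2200
  C_13 = (-0.20)(-0.45) − (0.85)(-0.20) = 0.2600
  C_21 = −[(-0.10)(0.75) − (-0.05)(-0.45)] = 0.0975
  C_22 = (1.00)(0.75) − (-0.05)(-0.20) = 0.7400
  C_23 = −[(1.00)(-0.45) − (-0.10)(-0.20)] = 0.4700
  C_31 = (-0.10)(-0.35) − (-0.05)(0.85) = 0.0775
  C_32 = −[(1.00)(-0.35) − (-0.05)(-0.20)] = 0.3600
  C_33 = (1.00)(0.85) − (-0.10)(-0.20) = 0.8300
det(I−A) = Σ_j (I−A)_1j·C_1j = (1.00)(0.4800) + (-0.10)(0.2200) + (-0.05)(0.2600) = 0.4450
adj(I−A) = Cᵀ =
  [ 0.4800   0.0975   0.0775]
  [ 0.2200   0.7400   0.3600]
  [ 0.2600   0.4700   0.8300]
(I − A)⁻¹ = adj(I−A) / det(I−A) ≈
  [   1.0787     0.2191     0.1742]
  [   0.4944     1.6629     0.8090]
  [   0.5843     1.0562     1.8652]
Δx = (I − A)⁻¹ Δd with Δd having -10 in the Pharmaceuticals component and 0 elsewhere.
So Δx_U = L_UP · (-10), where L_UP = adj(I−A)_UP / det(I−A) = 0.3600 / 0.4450.
Δx_U = 0.3600 × (-10) / 0.4450 = -3.60 / 0.4450 ≈ -8.09.

Δx_U = -8.09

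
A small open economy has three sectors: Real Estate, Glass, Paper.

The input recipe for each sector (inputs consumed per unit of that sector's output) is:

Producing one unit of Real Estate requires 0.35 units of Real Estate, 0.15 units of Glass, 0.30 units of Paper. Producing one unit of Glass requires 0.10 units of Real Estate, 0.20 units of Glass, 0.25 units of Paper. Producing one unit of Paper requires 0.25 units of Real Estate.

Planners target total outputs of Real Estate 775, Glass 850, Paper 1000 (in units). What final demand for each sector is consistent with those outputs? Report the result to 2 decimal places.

I − A =
  [   0.65    -0.10    -0.25]
  [  -0.15     0.80     0.00]
  [  -0.30    -0.25     1.00]
d = (I − A) x:
  d_1 = (+0.65)·775 + (-0.10)·850 + (-0.25)·1000 = 168.75
  d_2 = (-0.15)·775 + (+0.80)·850 + (+0.00)·1000 = 563.75
  d_3 = (-0.30)·775 + (-0.25)·850 + (+1.00)·1000 = 555.00

d_1 = 168.75, d_2 = 563.75, d_3 = 555.00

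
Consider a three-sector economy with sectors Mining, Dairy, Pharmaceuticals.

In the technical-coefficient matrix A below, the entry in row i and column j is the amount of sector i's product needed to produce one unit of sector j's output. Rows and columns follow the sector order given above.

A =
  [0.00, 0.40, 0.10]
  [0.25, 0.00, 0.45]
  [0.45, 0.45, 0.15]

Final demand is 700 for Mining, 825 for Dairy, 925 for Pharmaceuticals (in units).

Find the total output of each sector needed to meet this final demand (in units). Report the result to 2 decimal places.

I − A =
  [   1.00    -0.40    -0.10]
  [  -0.25     1.00    -0.45]
  [  -0.45    -0.45     0.85]
Cofactors of I−A, C_ij = (−1)^(i+j)·(minor ij) (rows/columns in the sector order above):
  C_11 = (1.00)(0.85) − (-0.45)(-0.45) = 0.6475
  C_12 = −[(-0.25)(0.85) − (-0.45)(-0.45)] = 0.4150
  C_13 = (-0.25)(-0.45) − (1.00)(-0.45) = 0.5625
  C_21 = −[(-0.40)(0.85) − (-0.10)(-0.45)] = 0.3850
  C_22 = (1.00)(0.85) − (-0.10)(-0.45) = 0.8050
  C_23 = −[(1.00)(-0.45) − (-0.40)(-0.45)] = 0.6300
  C_31 = (-0.40)(-0.45) − (-0.10)(1.00) = 0.2800
  C_32 = −[(1.00)(-0.45) − (-0.10)(-0.25)] = 0.4750
  C_33 = (1.00)(1.00) − (-0.40)(-0.25) = 0.9000
det(I−A) = Σ_j (I−A)_1j·C_1j = (1.00)(0.6475) + (-0.40)(0.4150) + (-0.10)(0.5625) = 0.42525
adj(I−A) = Cᵀ =
  [ 0.6475   0.3850   0.2800]
  [ 0.4150   0.8050   0.4750]
  [ 0.5625   0.6300   0.9000]
(I − A)⁻¹ = adj(I−A) / det(I−A) ≈
  [   1.5226     0.9053     0.6584]
  [   0.9759     1.8930     1.1170]
  [   1.3228     1.4815     2.1164]
x = (I − A)⁻¹ d = adj(I−A)·d / det(I−A), with det(I−A) = 0.42525:
  x_M = (0.6475·700 + 0.3850·825 + 0.2800·925) / 0.42525 = 1029.875 / 0.42525 ≈ 2421.81
  x_D = (0.4150·700 + 0.8050·825 + 0.4750·925) / 0.42525 = 1394.00 / 0.42525 ≈ 3278.07
  x_P = (0.5625·700 + 0.6300·825 + 0.9000·925) / 0.42525 = 1746.00 / 0.42525 ≈ 4105.82

x_M = 2421.81, x_D = 3278.07, x_P = 4105.82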